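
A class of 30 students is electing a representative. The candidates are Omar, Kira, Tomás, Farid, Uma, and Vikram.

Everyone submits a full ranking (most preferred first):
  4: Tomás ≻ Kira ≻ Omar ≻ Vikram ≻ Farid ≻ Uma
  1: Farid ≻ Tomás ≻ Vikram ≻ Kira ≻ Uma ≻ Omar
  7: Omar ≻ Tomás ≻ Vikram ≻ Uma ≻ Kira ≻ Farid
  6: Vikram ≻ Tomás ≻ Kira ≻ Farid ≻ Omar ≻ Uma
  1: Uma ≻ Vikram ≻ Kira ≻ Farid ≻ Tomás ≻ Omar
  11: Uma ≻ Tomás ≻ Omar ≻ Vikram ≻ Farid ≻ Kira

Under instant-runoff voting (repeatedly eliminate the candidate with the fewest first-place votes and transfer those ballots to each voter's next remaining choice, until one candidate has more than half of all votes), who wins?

Round 1: Omar 7, Kira 0, Tomás 4, Farid 1, Uma 12, Vikram 6. Kira eliminated.
Round 2: Omar 7, Tomás 4, Farid 1, Uma 12, Vikram 6. Farid eliminated.
Round 3: Omar 7, Tomás 5, Uma 12, Vikram 6. Tomás eliminated.
Round 4: Omar 11, Uma 12, Vikram 7. Vikram eliminated.
Round 5: Omar 17, Uma 13. Omar has a majority (≥16).

Omar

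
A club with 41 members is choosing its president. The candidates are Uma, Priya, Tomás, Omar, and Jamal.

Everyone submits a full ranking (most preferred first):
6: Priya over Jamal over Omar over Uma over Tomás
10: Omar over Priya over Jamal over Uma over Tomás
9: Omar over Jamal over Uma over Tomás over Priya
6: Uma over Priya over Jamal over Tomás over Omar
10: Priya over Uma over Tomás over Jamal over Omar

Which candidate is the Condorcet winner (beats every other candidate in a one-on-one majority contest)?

Priya vs Uma: 26–15
Priya vs Tomás: 32–9
Priya vs Omar: 22–19
Priya vs Jamal: 32–9
Priya beats every other candidate.

Priya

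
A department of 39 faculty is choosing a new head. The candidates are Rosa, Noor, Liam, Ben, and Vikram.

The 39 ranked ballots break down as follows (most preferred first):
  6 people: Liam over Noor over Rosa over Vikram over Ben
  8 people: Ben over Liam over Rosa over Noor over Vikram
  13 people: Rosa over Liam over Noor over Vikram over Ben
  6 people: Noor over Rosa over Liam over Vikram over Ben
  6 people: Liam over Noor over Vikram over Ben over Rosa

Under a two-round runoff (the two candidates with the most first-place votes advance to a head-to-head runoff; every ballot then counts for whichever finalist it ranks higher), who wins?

Round 1 first-place votes: Rosa 13, Noor 6, Liam 12, Ben 8, Vikram 0. Rosa and Liam advance.
Runoff: Rosa is ranked above Liam on 19 ballots, Liam above Rosa on 20.

Liam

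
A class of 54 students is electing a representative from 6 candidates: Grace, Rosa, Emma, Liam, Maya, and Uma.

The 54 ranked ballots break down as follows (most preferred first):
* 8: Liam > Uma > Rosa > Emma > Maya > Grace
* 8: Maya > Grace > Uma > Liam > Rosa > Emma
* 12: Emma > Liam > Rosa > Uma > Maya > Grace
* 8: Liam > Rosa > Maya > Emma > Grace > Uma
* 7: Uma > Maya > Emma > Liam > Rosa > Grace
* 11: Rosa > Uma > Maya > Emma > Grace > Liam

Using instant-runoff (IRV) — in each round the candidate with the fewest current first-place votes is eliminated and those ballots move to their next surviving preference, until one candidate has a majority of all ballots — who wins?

Liam

Round 1: Grace 0, Rosa 11, Emma 12, Liam 16, Maya 8, Uma 7. Grace eliminated.
Round 2: Rosa 11, Emma 12, Liam 16, Maya 8, Uma 7. Uma eliminated.
Round 3: Rosa 11, Emma 12, Liam 16, Maya 15. Rosa eliminated.
Round 4: Emma 12, Liam 16, Maya 26. Emma eliminated.
Round 5: Liam 28, Maya 26. Liam has a majority (≥28).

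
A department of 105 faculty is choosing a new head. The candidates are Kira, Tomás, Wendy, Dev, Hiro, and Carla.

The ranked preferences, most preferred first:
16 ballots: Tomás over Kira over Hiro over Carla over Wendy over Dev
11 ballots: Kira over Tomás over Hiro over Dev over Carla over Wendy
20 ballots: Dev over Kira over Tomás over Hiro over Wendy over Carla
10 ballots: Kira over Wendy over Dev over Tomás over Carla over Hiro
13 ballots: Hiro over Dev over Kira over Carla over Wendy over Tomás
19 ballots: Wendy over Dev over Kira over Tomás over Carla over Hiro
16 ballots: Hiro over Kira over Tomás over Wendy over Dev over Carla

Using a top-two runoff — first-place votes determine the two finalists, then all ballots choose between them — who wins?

Kira

Round 1 first-place votes: Kira 21, Tomás 16, Wendy 19, Dev 20, Hiro 29, Carla 0. Hiro and Kira advance.
Runoff: Hiro is ranked above Kira on 29 ballots, Kira above Hiro on 76.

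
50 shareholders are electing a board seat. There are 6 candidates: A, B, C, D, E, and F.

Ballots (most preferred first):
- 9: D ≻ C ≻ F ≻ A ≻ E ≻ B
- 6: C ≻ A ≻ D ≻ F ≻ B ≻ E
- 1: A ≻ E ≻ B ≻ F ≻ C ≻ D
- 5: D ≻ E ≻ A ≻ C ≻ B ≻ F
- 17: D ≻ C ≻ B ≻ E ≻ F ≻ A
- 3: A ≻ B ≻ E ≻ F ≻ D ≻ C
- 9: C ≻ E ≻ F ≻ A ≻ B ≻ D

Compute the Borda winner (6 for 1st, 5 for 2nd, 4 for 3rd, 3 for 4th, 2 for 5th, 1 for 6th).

C

A: 9×3 + 6×5 + 1×6 + 5×4 + 17×1 + 3×6 + 9×3 = 145
B: 9×1 + 6×2 + 1×4 + 5×2 + 17×4 + 3×5 + 9×2 = 136
C: 9×5 + 6×6 + 1×2 + 5×3 + 17×5 + 3×1 + 9×6 = 240
D: 9×6 + 6×4 + 1×1 + 5×6 + 17×6 + 3×2 + 9×1 = 226
E: 9×2 + 6×1 + 1×5 + 5×5 + 17×3 + 3×4 + 9×5 = 162
F: 9×4 + 6×3 + 1×3 + 5×1 + 17×2 + 3×3 + 9×4 = 141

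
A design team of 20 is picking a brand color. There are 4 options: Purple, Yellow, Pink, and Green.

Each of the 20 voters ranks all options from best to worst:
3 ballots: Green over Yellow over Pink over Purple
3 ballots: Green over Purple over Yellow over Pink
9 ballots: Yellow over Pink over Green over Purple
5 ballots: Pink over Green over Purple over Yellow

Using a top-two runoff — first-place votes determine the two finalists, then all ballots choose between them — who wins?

Green

Round 1 first-place votes: Purple 0, Yellow 9, Pink 5, Green 6. Yellow and Green advance.
Runoff: Yellow is ranked above Green on 9 ballots, Green above Yellow on 11.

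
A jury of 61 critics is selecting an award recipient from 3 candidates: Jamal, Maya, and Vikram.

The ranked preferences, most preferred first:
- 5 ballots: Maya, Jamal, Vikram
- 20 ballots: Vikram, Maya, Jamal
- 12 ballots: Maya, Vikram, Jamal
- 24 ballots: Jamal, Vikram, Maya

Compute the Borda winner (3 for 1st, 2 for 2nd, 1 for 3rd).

Vikram

Jamal: 5×2 + 20×1 + 12×1 + 24×3 = 114
Maya: 5×3 + 20×2 + 12×3 + 24×1 = 115
Vikram: 5×1 + 20×3 + 12×2 + 24×2 = 137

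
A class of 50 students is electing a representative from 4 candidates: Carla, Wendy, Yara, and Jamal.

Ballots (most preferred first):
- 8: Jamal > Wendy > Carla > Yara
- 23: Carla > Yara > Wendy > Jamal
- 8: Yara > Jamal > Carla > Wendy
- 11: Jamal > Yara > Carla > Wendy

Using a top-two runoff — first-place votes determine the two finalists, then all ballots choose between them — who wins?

Round 1 first-place votes: Carla 23, Wendy 0, Yara 8, Jamal 19. Carla and Jamal advance.
Runoff: Carla is ranked above Jamal on 23 ballots, Jamal above Carla on 27.

Jamal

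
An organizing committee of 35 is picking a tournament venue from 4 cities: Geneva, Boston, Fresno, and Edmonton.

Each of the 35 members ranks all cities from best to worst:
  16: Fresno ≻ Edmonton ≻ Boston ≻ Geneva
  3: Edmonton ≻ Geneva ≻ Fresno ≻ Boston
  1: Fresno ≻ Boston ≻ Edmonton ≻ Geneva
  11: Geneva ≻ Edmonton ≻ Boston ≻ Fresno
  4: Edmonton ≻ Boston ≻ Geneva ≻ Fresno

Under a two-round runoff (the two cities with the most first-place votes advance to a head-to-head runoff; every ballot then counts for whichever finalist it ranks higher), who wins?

Round 1 first-place votes: Geneva 11, Boston 0, Fresno 17, Edmonton 7. Fresno and Geneva advance.
Runoff: Fresno is ranked above Geneva on 17 ballots, Geneva above Fresno on 18.

Geneva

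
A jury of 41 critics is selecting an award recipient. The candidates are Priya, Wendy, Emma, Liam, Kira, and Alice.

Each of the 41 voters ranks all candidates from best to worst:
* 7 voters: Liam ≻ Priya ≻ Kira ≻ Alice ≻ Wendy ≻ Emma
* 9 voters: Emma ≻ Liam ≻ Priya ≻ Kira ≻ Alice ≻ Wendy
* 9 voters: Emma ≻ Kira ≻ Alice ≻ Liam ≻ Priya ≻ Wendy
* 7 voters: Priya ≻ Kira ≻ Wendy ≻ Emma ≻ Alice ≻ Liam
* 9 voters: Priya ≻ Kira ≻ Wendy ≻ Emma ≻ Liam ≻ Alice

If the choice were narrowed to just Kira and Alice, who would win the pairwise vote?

Kira is ranked above Alice on 41 ballots; Alice above Kira on 0.

Kira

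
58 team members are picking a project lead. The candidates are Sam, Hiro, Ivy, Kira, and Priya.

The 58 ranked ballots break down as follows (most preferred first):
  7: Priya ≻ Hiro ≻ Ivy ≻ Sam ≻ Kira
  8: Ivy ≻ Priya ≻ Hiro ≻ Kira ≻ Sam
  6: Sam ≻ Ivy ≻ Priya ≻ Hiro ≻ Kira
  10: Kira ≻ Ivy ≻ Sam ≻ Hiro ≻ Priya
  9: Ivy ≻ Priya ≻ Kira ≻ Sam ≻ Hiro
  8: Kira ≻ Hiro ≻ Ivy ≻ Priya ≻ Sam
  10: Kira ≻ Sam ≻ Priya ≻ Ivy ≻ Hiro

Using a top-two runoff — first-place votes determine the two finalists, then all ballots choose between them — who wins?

Ivy

Round 1 first-place votes: Sam 6, Hiro 0, Ivy 17, Kira 28, Priya 7. Kira and Ivy advance.
Runoff: Kira is ranked above Ivy on 28 ballots, Ivy above Kira on 30.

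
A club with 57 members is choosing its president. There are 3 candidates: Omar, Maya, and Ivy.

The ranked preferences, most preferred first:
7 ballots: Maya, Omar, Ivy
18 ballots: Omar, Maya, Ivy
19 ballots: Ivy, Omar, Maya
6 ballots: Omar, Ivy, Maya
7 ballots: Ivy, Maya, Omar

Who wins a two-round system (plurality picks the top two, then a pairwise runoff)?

Round 1 first-place votes: Omar 24, Maya 7, Ivy 26. Ivy and Omar advance.
Runoff: Ivy is ranked above Omar on 26 ballots, Omar above Ivy on 31.

Omar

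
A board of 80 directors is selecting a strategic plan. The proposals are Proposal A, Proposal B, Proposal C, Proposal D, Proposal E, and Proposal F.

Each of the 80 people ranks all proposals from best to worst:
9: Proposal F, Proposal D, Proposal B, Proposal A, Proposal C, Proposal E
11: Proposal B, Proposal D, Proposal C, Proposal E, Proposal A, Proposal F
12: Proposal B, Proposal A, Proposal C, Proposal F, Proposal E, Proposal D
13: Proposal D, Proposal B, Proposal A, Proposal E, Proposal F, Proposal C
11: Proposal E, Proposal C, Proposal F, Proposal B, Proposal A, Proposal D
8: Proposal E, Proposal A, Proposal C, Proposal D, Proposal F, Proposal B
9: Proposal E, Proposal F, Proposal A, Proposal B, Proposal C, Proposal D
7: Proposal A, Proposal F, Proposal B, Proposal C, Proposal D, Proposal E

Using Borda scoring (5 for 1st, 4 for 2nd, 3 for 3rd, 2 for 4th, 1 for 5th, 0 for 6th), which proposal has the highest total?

Proposal A: 9×2 + 11×1 + 12×4 + 13×3 + 11×1 + 8×4 + 9×3 + 7×5 = 221
Proposal B: 9×3 + 11×5 + 12×5 + 13×4 + 11×2 + 8×0 + 9×2 + 7×3 = 255
Proposal C: 9×1 + 11×3 + 12×3 + 13×0 + 11×4 + 8×3 + 9×1 + 7×2 = 169
Proposal D: 9×4 + 11×4 + 12×0 + 13×5 + 11×0 + 8×2 + 9×0 + 7×1 = 168
Proposal E: 9×0 + 11×2 + 12×1 + 13×2 + 11×5 + 8×5 + 9×5 + 7×0 = 200
Proposal F: 9×5 + 11×0 + 12×2 + 13×1 + 11×3 + 8×1 + 9×4 + 7×4 = 187

Proposal B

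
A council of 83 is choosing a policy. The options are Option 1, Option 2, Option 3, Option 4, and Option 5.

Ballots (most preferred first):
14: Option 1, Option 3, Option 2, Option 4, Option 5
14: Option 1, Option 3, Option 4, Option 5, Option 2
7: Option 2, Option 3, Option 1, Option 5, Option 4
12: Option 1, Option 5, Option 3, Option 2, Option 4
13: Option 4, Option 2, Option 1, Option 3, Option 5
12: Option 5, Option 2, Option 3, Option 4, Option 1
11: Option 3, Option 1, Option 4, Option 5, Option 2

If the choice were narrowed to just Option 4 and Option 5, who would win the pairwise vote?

Option 4 is ranked above Option 5 on 52 ballots; Option 5 above Option 4 on 31.

Option 4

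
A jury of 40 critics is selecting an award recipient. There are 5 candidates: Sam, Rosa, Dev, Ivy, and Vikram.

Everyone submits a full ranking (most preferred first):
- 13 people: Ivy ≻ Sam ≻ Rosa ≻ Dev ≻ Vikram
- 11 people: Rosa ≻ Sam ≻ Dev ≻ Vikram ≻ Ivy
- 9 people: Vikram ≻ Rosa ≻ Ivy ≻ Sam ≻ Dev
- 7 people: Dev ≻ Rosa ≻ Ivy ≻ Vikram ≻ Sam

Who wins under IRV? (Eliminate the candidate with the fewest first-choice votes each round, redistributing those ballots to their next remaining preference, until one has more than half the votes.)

Rosa

Round 1: Sam 0, Rosa 11, Dev 7, Ivy 13, Vikram 9. Sam eliminated.
Round 2: Rosa 11, Dev 7, Ivy 13, Vikram 9. Dev eliminated.
Round 3: Rosa 18, Ivy 13, Vikram 9. Vikram eliminated.
Round 4: Rosa 27, Ivy 13. Rosa has a majority (≥21).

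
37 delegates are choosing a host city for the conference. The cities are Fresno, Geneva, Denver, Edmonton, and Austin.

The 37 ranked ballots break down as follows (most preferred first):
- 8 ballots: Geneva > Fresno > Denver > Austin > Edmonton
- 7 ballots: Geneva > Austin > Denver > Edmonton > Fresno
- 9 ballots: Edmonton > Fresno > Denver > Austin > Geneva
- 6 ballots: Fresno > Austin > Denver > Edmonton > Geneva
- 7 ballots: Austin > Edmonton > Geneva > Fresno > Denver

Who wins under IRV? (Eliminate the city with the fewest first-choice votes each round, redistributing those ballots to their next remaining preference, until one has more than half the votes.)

Austin

Round 1: Fresno 6, Geneva 15, Denver 0, Edmonton 9, Austin 7. Denver eliminated.
Round 2: Fresno 6, Geneva 15, Edmonton 9, Austin 7. Fresno eliminated.
Round 3: Geneva 15, Edmonton 9, Austin 13. Edmonton eliminated.
Round 4: Geneva 15, Austin 22. Austin has a majority (≥19).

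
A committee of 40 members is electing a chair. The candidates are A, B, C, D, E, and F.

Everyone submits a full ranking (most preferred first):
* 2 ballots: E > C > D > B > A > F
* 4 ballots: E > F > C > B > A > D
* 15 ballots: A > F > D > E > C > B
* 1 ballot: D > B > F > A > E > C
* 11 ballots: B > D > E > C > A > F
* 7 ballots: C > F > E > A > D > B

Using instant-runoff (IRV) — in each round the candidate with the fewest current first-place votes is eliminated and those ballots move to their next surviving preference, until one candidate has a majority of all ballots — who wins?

C

Round 1: A 15, B 11, C 7, D 1, E 6, F 0. F eliminated.
Round 2: A 15, B 11, C 7, D 1, E 6. D eliminated.
Round 3: A 15, B 12, C 7, E 6. E eliminated.
Round 4: A 15, B 12, C 13. B eliminated.
Round 5: A 16, C 24. C has a majority (≥21).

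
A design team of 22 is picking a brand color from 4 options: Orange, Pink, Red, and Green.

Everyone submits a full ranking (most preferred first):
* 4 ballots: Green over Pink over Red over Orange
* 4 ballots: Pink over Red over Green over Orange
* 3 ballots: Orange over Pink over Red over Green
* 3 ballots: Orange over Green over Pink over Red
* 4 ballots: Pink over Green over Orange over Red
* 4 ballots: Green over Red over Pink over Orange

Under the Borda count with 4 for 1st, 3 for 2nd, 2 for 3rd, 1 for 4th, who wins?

Pink

Orange: 4×1 + 4×1 + 3×4 + 3×4 + 4×2 + 4×1 = 44
Pink: 4×3 + 4×4 + 3×3 + 3×2 + 4×4 + 4×2 = 67
Red: 4×2 + 4×3 + 3×2 + 3×1 + 4×1 + 4×3 = 45
Green: 4×4 + 4×2 + 3×1 + 3×3 + 4×3 + 4×4 = 64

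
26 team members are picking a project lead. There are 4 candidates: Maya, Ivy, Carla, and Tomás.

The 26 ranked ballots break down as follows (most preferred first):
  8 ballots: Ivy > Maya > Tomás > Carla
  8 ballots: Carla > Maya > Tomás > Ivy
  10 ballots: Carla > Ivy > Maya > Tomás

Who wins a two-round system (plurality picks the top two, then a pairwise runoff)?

Round 1 first-place votes: Maya 0, Ivy 8, Carla 18, Tomás 0. Carla and Ivy advance.
Runoff: Carla is ranked above Ivy on 18 ballots, Ivy above Carla on 8.

Carla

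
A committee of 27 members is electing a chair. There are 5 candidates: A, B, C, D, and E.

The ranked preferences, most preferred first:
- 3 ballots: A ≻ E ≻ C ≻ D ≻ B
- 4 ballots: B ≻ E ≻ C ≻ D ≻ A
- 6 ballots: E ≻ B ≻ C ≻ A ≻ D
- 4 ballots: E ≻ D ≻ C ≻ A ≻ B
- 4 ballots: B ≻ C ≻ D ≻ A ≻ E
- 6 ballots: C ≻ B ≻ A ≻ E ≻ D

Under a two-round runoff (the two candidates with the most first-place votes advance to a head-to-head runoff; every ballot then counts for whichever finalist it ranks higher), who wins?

B

Round 1 first-place votes: A 3, B 8, C 6, D 0, E 10. E and B advance.
Runoff: E is ranked above B on 13 ballots, B above E on 14.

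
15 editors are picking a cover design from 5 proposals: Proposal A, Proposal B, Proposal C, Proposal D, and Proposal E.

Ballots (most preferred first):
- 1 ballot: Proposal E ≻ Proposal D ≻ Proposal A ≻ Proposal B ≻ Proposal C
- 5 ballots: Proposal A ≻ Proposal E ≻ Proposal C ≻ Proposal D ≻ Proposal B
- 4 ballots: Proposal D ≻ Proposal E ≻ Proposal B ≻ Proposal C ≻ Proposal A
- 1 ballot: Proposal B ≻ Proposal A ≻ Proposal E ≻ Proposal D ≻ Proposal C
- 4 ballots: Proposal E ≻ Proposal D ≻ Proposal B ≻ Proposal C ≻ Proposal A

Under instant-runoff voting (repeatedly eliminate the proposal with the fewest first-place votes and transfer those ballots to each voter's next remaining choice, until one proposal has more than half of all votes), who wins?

Round 1: Proposal A 5, Proposal B 1, Proposal C 0, Proposal D 4, Proposal E 5. Proposal C eliminated.
Round 2: Proposal A 5, Proposal B 1, Proposal D 4, Proposal E 5. Proposal B eliminated.
Round 3: Proposal A 6, Proposal D 4, Proposal E 5. Proposal D eliminated.
Round 4: Proposal A 6, Proposal E 9. Proposal E has a majority (≥8).

Proposal E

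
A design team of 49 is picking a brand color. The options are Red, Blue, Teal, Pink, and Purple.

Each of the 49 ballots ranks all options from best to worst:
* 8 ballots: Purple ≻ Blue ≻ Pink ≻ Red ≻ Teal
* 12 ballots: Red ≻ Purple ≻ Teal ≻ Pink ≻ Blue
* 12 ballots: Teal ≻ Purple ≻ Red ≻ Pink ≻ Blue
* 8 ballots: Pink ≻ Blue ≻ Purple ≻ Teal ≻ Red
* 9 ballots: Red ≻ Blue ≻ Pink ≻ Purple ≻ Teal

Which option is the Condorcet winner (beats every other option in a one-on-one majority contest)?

Purple

Purple vs Red: 28–21
Purple vs Blue: 32–17
Purple vs Teal: 37–12
Purple vs Pink: 32–17
Purple beats every other option.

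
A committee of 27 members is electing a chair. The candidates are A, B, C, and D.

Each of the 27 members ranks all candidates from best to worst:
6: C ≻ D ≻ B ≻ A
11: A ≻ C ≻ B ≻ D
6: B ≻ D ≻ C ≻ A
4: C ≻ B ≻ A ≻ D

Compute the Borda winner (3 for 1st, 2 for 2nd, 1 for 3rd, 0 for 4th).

A: 6×0 + 11×3 + 6×0 + 4×1 = 37
B: 6×1 + 11×1 + 6×3 + 4×2 = 43
C: 6×3 + 11×2 + 6×1 + 4×3 = 58
D: 6×2 + 11×0 + 6×2 + 4×0 = 24

C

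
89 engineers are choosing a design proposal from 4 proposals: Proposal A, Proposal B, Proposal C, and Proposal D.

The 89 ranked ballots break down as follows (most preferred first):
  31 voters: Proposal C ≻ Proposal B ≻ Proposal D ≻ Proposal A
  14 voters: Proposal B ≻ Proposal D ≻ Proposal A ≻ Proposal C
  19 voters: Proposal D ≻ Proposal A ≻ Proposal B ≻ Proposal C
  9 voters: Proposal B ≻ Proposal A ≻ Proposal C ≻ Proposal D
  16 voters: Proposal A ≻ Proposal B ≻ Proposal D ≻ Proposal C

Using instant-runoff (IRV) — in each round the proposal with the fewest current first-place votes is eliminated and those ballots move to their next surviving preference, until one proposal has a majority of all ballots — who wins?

Proposal B

Round 1: Proposal A 16, Proposal B 23, Proposal C 31, Proposal D 19. Proposal A eliminated.
Round 2: Proposal B 39, Proposal C 31, Proposal D 19. Proposal D eliminated.
Round 3: Proposal B 58, Proposal C 31. Proposal B has a majority (≥45).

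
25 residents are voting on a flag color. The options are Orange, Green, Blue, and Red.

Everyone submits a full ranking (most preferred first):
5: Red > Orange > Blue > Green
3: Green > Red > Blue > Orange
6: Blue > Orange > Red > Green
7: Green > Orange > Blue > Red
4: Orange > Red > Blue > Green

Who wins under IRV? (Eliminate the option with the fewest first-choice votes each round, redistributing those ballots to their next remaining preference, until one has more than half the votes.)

Round 1: Orange 4, Green 10, Blue 6, Red 5. Orange eliminated.
Round 2: Green 10, Blue 6, Red 9. Blue eliminated.
Round 3: Green 10, Red 15. Red has a majority (≥13).

Red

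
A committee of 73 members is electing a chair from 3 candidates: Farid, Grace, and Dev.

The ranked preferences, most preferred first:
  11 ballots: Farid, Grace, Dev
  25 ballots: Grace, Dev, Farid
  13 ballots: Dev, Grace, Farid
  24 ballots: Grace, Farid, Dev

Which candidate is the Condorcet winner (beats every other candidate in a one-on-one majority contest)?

Grace vs Farid: 62–11
Grace vs Dev: 60–13
Grace beats every other candidate.

Grace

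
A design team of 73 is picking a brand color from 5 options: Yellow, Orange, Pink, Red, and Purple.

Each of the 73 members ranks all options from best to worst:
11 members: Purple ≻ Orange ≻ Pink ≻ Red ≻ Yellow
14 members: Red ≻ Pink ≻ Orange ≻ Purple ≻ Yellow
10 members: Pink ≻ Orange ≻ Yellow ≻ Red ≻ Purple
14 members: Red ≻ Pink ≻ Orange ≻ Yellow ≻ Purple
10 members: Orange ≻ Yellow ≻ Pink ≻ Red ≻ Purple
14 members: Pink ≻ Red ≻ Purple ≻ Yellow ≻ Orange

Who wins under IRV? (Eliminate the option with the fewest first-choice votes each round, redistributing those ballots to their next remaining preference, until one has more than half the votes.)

Pink

Round 1: Yellow 0, Orange 10, Pink 24, Red 28, Purple 11. Yellow eliminated.
Round 2: Orange 10, Pink 24, Red 28, Purple 11. Orange eliminated.
Round 3: Pink 34, Red 28, Purple 11. Purple eliminated.
Round 4: Pink 45, Red 28. Pink has a majority (≥37).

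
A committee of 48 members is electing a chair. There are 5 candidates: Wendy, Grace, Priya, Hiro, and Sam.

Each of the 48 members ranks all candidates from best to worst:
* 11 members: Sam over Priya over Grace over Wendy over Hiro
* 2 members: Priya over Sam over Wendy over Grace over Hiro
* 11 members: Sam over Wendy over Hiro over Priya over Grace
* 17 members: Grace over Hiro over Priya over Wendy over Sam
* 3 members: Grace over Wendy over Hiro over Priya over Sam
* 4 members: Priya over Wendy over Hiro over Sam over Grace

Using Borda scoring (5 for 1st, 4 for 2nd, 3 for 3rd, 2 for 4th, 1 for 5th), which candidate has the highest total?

Priya

Wendy: 11×2 + 2×3 + 11×4 + 17×2 + 3×4 + 4×4 = 134
Grace: 11×3 + 2×2 + 11×1 + 17×5 + 3×5 + 4×1 = 152
Priya: 11×4 + 2×5 + 11×2 + 17×3 + 3×2 + 4×5 = 153
Hiro: 11×1 + 2×1 + 11×3 + 17×4 + 3×3 + 4×3 = 135
Sam: 11×5 + 2×4 + 11×5 + 17×1 + 3×1 + 4×2 = 146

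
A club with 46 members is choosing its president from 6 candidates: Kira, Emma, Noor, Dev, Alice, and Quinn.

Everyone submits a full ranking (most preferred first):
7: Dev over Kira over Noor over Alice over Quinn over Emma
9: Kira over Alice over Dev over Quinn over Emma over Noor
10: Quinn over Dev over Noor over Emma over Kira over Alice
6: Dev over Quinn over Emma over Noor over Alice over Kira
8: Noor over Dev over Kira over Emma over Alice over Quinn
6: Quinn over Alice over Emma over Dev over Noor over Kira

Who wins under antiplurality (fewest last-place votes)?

Dev

Last-place votes: Kira 12, Emma 7, Noor 9, Dev 0, Alice 10, Quinn 8.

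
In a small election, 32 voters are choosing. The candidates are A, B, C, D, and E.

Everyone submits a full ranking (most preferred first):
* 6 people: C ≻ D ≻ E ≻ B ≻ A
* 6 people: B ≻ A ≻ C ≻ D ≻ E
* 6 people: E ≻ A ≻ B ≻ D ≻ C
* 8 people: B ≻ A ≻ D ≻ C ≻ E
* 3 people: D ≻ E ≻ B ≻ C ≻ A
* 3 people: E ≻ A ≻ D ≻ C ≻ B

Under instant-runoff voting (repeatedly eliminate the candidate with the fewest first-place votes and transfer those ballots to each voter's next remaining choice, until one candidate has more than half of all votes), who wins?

E

Round 1: A 0, B 14, C 6, D 3, E 9. A eliminated.
Round 2: B 14, C 6, D 3, E 9. D eliminated.
Round 3: B 14, C 6, E 12. C eliminated.
Round 4: B 14, E 18. E has a majority (≥17).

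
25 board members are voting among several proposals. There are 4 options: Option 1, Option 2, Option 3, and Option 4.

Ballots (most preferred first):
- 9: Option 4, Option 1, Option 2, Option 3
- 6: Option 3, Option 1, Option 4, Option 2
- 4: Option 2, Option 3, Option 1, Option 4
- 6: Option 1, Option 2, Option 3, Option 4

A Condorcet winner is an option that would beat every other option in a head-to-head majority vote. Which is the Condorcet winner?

Option 1

Option 1 vs Option 2: 21–4
Option 1 vs Option 3: 15–10
Option 1 vs Option 4: 16–9
Option 1 beats every other option.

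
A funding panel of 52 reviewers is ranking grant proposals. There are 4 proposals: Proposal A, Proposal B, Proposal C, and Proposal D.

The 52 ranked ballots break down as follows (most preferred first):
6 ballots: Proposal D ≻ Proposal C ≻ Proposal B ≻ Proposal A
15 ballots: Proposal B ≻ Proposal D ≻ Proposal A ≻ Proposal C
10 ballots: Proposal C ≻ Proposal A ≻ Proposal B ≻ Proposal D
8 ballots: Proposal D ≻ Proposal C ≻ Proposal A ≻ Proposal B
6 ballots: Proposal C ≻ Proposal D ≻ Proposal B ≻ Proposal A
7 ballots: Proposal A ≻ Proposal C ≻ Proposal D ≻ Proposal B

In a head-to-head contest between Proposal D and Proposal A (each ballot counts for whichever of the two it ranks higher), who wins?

Proposal D is ranked above Proposal A on 35 ballots; Proposal A above Proposal D on 17.

Proposal D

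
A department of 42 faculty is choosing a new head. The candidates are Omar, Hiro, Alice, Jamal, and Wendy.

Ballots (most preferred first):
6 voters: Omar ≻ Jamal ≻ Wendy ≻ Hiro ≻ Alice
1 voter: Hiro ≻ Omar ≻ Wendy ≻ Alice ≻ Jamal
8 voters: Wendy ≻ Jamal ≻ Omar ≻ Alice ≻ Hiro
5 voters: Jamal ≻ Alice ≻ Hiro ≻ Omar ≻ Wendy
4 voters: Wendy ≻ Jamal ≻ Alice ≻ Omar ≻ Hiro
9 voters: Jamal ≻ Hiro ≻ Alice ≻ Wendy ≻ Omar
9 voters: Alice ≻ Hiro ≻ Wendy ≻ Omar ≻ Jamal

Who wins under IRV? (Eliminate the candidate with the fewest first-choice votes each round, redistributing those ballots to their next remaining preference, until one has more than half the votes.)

Wendy

Round 1: Omar 6, Hiro 1, Alice 9, Jamal 14, Wendy 12. Hiro eliminated.
Round 2: Omar 7, Alice 9, Jamal 14, Wendy 12. Omar eliminated.
Round 3: Alice 9, Jamal 20, Wendy 13. Alice eliminated.
Round 4: Jamal 20, Wendy 22. Wendy has a majority (≥22).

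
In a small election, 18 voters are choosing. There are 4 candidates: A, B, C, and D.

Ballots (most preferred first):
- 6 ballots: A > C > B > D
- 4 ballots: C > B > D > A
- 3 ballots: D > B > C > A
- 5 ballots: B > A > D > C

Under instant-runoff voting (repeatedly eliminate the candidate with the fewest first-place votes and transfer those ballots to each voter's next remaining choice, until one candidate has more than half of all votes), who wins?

Round 1: A 6, B 5, C 4, D 3. D eliminated.
Round 2: A 6, B 8, C 4. C eliminated.
Round 3: A 6, B 12. B has a majority (≥10).

B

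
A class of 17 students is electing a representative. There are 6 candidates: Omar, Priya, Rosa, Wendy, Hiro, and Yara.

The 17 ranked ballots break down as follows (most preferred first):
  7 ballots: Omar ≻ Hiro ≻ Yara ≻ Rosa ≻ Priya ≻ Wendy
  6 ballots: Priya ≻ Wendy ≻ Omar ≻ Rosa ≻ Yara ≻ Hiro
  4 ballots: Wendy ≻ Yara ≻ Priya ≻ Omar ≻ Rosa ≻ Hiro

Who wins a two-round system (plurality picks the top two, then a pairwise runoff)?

Priya

Round 1 first-place votes: Omar 7, Priya 6, Rosa 0, Wendy 4, Hiro 0, Yara 0. Omar and Priya advance.
Runoff: Omar is ranked above Priya on 7 ballots, Priya above Omar on 10.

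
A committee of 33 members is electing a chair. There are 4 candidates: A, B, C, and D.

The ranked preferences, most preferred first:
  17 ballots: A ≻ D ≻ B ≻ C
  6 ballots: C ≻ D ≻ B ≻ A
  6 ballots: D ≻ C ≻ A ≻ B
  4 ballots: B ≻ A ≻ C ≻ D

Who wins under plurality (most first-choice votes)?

First-place votes: A 17, B 4, C 6, D 6.

A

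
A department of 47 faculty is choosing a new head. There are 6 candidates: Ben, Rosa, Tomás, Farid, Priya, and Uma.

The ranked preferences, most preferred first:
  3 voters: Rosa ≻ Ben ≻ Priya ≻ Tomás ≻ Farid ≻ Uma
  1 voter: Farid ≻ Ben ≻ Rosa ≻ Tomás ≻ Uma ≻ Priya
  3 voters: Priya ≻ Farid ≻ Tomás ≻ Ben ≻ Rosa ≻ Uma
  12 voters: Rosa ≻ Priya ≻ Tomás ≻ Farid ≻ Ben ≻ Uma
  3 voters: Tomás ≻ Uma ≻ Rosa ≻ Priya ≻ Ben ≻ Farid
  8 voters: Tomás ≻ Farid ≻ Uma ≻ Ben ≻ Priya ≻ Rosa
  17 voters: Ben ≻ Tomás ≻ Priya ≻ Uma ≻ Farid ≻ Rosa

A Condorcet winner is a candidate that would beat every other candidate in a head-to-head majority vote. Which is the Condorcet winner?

Tomás

Tomás vs Ben: 26–21
Tomás vs Rosa: 31–16
Tomás vs Farid: 43–4
Tomás vs Priya: 29–18
Tomás vs Uma: 47–0
Tomás beats every other candidate.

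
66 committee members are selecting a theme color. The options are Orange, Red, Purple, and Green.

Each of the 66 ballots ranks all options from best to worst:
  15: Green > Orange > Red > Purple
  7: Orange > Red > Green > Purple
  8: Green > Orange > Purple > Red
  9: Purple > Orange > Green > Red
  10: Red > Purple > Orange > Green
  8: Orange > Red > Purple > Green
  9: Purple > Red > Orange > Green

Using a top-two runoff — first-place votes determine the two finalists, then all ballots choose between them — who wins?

Round 1 first-place votes: Orange 15, Red 10, Purple 18, Green 23. Green and Purple advance.
Runoff: Green is ranked above Purple on 30 ballots, Purple above Green on 36.

Purple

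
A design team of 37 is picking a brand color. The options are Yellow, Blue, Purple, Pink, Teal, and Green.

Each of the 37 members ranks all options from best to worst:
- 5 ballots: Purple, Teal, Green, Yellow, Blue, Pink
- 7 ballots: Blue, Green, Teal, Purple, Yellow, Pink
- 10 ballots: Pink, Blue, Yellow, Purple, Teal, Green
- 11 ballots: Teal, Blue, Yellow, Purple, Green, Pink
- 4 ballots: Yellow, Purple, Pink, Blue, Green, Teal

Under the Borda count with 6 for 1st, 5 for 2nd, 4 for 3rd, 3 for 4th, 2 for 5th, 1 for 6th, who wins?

Yellow: 5×3 + 7×2 + 10×4 + 11×4 + 4×6 = 137
Blue: 5×2 + 7×6 + 10×5 + 11×5 + 4×3 = 169
Purple: 5×6 + 7×3 + 10×3 + 11×3 + 4×5 = 134
Pink: 5×1 + 7×1 + 10×6 + 11×1 + 4×4 = 99
Teal: 5×5 + 7×4 + 10×2 + 11×6 + 4×1 = 143
Green: 5×4 + 7×5 + 10×1 + 11×2 + 4×2 = 95

Blue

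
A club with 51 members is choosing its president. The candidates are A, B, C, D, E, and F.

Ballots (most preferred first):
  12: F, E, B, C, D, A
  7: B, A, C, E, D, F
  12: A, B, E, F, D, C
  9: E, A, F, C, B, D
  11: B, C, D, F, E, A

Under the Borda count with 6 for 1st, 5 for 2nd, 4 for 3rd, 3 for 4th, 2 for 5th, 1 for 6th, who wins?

A: 12×1 + 7×5 + 12×6 + 9×5 + 11×1 = 175
B: 12×4 + 7×6 + 12×5 + 9×2 + 11×6 = 234
C: 12×3 + 7×4 + 12×1 + 9×3 + 11×5 = 158
D: 12×2 + 7×2 + 12×2 + 9×1 + 11×4 = 115
E: 12×5 + 7×3 + 12×4 + 9×6 + 11×2 = 205
F: 12×6 + 7×1 + 12×3 + 9×4 + 11×3 = 184

B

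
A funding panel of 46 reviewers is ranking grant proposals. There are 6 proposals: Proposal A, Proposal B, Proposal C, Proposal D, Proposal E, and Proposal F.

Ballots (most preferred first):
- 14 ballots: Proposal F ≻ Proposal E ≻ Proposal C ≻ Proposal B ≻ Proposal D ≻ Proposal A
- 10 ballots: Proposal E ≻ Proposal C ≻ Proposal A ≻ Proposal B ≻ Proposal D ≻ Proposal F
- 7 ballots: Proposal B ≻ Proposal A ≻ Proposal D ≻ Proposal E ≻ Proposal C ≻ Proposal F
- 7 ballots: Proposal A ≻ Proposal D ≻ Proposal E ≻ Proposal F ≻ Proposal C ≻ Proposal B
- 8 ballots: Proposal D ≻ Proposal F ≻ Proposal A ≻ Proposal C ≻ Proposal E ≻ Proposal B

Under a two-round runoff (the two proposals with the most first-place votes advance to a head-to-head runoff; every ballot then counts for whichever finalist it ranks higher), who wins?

Round 1 first-place votes: Proposal A 7, Proposal B 7, Proposal C 0, Proposal D 8, Proposal E 10, Proposal F 14. Proposal F and Proposal E advance.
Runoff: Proposal F is ranked above Proposal E on 22 ballots, Proposal E above Proposal F on 24.

Proposal E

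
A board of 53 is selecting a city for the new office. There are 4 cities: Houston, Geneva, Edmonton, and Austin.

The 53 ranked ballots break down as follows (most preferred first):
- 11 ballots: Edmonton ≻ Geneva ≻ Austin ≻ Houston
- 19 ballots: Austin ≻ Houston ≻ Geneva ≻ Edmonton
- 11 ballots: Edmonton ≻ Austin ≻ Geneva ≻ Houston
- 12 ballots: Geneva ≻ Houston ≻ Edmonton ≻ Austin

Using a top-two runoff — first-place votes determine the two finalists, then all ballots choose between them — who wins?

Edmonton

Round 1 first-place votes: Houston 0, Geneva 12, Edmonton 22, Austin 19. Edmonton and Austin advance.
Runoff: Edmonton is ranked above Austin on 34 ballots, Austin above Edmonton on 19.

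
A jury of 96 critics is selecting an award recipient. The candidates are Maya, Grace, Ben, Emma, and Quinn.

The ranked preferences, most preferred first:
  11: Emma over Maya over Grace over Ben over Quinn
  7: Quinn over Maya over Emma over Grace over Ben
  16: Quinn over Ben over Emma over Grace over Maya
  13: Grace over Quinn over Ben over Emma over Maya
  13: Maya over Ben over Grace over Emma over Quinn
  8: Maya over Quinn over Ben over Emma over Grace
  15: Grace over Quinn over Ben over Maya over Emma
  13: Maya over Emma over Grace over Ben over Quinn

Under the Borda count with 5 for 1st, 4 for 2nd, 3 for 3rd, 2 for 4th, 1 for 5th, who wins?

Maya: 11×4 + 7×4 + 16×1 + 13×1 + 13×5 + 8×5 + 15×2 + 13×5 = 301
Grace: 11×3 + 7×2 + 16×2 + 13×5 + 13×3 + 8×1 + 15×5 + 13×3 = 305
Ben: 11×2 + 7×1 + 16×4 + 13×3 + 13×4 + 8×3 + 15×3 + 13×2 = 279
Emma: 11×5 + 7×3 + 16×3 + 13×2 + 13×2 + 8×2 + 15×1 + 13×4 = 259
Quinn: 11×1 + 7×5 + 16×5 + 13×4 + 13×1 + 8×4 + 15×4 + 13×1 = 296

Grace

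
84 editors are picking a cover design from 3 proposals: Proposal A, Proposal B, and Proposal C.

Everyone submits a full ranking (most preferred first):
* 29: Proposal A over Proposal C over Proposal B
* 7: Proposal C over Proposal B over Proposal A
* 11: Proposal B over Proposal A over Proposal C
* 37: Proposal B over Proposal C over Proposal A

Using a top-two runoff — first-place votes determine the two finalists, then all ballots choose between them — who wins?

Proposal B

Round 1 first-place votes: Proposal A 29, Proposal B 48, Proposal C 7. Proposal B and Proposal A advance.
Runoff: Proposal B is ranked above Proposal A on 55 ballots, Proposal A above Proposal B on 29.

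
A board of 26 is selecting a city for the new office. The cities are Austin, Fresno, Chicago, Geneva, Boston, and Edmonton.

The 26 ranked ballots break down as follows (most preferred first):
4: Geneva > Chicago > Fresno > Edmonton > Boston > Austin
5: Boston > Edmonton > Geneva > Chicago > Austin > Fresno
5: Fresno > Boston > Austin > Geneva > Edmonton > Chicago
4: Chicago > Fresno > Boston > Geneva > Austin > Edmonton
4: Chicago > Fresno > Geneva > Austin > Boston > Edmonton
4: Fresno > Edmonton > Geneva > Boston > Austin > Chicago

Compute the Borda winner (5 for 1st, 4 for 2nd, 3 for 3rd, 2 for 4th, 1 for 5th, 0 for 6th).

Austin: 4×0 + 5×1 + 5×3 + 4×1 + 4×2 + 4×1 = 36
Fresno: 4×3 + 5×0 + 5×5 + 4×4 + 4×4 + 4×5 = 89
Chicago: 4×4 + 5×2 + 5×0 + 4×5 + 4×5 + 4×0 = 66
Geneva: 4×5 + 5×3 + 5×2 + 4×2 + 4×3 + 4×3 = 77
Boston: 4×1 + 5×5 + 5×4 + 4×3 + 4×1 + 4×2 = 73
Edmonton: 4×2 + 5×4 + 5×1 + 4×0 + 4×0 + 4×4 = 49

Fresno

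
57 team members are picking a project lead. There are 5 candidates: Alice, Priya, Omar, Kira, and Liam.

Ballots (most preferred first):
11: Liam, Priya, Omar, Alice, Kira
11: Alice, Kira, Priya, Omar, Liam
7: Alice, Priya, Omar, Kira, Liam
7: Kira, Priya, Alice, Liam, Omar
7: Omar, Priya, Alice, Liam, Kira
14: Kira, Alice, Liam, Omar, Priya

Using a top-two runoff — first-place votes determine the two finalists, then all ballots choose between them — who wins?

Round 1 first-place votes: Alice 18, Priya 0, Omar 7, Kira 21, Liam 11. Kira and Alice advance.
Runoff: Kira is ranked above Alice on 21 ballots, Alice above Kira on 36.

Alice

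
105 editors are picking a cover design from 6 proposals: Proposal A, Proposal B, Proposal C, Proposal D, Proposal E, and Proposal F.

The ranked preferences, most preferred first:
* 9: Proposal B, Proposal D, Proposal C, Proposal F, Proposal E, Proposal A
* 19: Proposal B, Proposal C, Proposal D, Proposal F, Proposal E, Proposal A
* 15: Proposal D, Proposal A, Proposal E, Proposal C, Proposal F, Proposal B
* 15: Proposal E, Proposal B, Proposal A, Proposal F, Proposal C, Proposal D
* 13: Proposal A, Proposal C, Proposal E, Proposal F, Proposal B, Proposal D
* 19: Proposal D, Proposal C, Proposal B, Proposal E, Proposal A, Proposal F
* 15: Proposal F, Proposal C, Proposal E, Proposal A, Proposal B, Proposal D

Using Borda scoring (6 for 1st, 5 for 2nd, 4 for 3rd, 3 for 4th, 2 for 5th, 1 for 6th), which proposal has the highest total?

Proposal C

Proposal A: 9×1 + 19×1 + 15×5 + 15×4 + 13×6 + 19×2 + 15×3 = 324
Proposal B: 9×6 + 19×6 + 15×1 + 15×5 + 13×2 + 19×4 + 15×2 = 390
Proposal C: 9×4 + 19×5 + 15×3 + 15×2 + 13×5 + 19×5 + 15×5 = 441
Proposal D: 9×5 + 19×4 + 15×6 + 15×1 + 13×1 + 19×6 + 15×1 = 368
Proposal E: 9×2 + 19×2 + 15×4 + 15×6 + 13×4 + 19×3 + 15×4 = 375
Proposal F: 9×3 + 19×3 + 15×2 + 15×3 + 13×3 + 19×1 + 15×6 = 307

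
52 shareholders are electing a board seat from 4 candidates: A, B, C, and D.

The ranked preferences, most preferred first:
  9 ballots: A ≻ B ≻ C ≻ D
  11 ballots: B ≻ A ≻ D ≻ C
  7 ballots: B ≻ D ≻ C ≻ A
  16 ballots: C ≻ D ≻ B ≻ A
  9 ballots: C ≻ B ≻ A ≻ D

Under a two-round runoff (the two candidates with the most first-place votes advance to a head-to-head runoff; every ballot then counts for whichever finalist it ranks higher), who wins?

B

Round 1 first-place votes: A 9, B 18, C 25, D 0. C and B advance.
Runoff: C is ranked above B on 25 ballots, B above C on 27.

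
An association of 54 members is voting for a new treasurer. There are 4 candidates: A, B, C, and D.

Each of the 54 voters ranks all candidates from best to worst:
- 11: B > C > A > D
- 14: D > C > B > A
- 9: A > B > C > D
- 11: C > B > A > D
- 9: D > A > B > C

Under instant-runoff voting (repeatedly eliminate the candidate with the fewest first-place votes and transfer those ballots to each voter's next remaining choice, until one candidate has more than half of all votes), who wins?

Round 1: A 9, B 11, C 11, D 23. A eliminated.
Round 2: B 20, C 11, D 23. C eliminated.
Round 3: B 31, D 23. B has a majority (≥28).

B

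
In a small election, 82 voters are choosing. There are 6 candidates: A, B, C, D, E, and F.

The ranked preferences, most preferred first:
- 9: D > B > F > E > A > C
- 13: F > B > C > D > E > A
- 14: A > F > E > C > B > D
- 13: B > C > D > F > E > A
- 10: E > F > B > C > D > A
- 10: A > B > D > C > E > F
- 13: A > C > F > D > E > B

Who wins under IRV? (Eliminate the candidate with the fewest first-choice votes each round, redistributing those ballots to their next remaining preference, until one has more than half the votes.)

Round 1: A 37, B 13, C 0, D 9, E 10, F 13. C eliminated.
Round 2: A 37, B 13, D 9, E 10, F 13. D eliminated.
Round 3: A 37, B 22, E 10, F 13. E eliminated.
Round 4: A 37, B 22, F 23. B eliminated.
Round 5: A 37, F 45. F has a majority (≥42).

F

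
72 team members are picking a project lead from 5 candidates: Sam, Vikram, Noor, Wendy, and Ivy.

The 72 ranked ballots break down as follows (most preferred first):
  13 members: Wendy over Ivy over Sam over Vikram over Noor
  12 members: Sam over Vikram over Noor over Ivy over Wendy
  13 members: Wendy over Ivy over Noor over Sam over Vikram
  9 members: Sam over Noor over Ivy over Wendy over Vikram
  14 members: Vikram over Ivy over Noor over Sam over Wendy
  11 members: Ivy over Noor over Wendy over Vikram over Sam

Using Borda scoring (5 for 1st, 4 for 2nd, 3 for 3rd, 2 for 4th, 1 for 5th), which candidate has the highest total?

Ivy

Sam: 13×3 + 12×5 + 13×2 + 9×5 + 14×2 + 11×1 = 209
Vikram: 13×2 + 12×4 + 13×1 + 9×1 + 14×5 + 11×2 = 188
Noor: 13×1 + 12×3 + 13×3 + 9×4 + 14×3 + 11×4 = 210
Wendy: 13×5 + 12×1 + 13×5 + 9×2 + 14×1 + 11×3 = 207
Ivy: 13×4 + 12×2 + 13×4 + 9×3 + 14×4 + 11×5 = 266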